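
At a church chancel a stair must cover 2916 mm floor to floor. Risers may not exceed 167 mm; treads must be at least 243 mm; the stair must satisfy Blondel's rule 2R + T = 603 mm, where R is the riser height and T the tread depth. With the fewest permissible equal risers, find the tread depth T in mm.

At most 167 each: 2916/167 = 17.46, giving 18 risers.
R = 2916 ÷ 18 = 162 mm.
T = 603 − 2·162 = 279 mm, which satisfies the 243 mm minimum.

279 mm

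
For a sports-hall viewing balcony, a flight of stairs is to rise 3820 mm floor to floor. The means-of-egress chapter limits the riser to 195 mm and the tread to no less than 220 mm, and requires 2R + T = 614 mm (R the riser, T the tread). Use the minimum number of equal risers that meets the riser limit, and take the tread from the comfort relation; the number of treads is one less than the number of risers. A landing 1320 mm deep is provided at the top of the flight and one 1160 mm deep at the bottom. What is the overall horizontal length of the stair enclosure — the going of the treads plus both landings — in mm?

⌈3820/195⌉ = 20 risers.
R = 3820 ÷ 20 = 191 mm.
Tread T = 614 − 2 × 191 = 232 mm (≥ 220 mm).
Going = (20 − 1) × 232 = 4408 mm.
Enclosure = 4408 + 1320 + 1160 = 6888 mm.

6888 mm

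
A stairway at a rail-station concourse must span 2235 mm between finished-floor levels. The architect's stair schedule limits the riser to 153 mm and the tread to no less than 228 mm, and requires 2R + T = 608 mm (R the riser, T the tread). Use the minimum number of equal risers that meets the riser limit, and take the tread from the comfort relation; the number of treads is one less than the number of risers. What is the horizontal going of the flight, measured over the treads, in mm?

2235 / 153 = 14.608 → round up to 15 risers.
R = 2235 ÷ 15 = 149 mm.
Tread T = 608 − 2 × 149 = 310 mm (≥ 228 mm).
Treads = 15 − 1 = 14; going = 14 × 310 = 4340 mm.

4340 mm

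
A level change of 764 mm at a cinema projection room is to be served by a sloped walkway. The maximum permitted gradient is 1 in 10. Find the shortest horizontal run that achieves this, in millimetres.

7640 mm

At 1:10 the run is 10 × 764 = 7640 mm.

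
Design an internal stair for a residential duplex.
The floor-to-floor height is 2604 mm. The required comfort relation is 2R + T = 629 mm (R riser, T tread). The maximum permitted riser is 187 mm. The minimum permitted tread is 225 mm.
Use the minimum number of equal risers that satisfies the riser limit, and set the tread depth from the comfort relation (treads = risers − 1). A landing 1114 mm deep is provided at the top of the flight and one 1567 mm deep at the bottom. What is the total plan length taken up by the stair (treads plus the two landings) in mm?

At most 187 each: 2604/187 = 13.93, giving 14 risers.
Riser R = 2604 / 14 = 186 mm, within the 187 mm limit.
Tread T = 629 − 2 × 186 = 257 mm (≥ 225 mm).
Treads = 14 − 1 = 13; going = 13 × 257 = 3341 mm.
Enclosure = 3341 + 1114 + 1567 = 6022 mm.

6022 mm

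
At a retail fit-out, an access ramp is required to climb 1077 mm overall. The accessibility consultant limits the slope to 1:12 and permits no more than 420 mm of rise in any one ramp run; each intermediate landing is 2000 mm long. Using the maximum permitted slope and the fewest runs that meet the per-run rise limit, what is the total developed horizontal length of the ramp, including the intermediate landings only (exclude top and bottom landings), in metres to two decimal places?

16.92 m

1077 / 420 = 2.564 → round up to 3 ramp runs. That means 2 intermediate landings.
Ramp run (horizontal) at 1:12: 1077 × 12 = 12924 mm.
Intermediate landings: 2 × 2000 = 4000 mm.
Total developed length = 12924 + 4000 = 16924 mm.
= 16.92 m.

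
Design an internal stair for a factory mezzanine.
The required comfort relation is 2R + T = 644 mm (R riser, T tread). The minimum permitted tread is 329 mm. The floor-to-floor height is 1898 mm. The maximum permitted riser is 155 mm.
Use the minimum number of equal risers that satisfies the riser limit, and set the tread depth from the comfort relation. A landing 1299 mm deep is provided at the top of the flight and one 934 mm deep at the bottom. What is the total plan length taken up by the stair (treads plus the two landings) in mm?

1898 / 155 = 12.25, so 13 risers are needed.
R = 1898 ÷ 13 = 146 mm.
From 2R + T = 644: T = 644 − 292 = 352 mm.
13 risers give 12 treads; going = 12 × 352 = 4224 mm.
Add landings: 4224 + 1299 + 934 = 6457 mm.

6457 mm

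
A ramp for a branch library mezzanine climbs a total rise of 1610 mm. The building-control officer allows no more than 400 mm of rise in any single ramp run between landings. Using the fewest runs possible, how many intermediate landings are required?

4 intermediate landings

1610 / 400 = 4.025 → round up to 5 ramp runs.
5 runs are separated by 4 intermediate landings.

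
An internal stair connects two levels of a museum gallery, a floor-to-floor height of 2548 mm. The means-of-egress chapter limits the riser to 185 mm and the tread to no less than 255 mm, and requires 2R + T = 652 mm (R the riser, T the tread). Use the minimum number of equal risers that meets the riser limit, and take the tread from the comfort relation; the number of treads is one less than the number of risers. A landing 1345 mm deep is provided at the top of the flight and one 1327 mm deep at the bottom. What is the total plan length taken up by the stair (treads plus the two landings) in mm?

6416 mm

⌈2548/185⌉ = 14 risers.
R = 2548 ÷ 14 = 182 mm.
T = 652 − 2·182 = 288 mm, which satisfies the 255 mm minimum.
Going = (14 − 1) × 288 = 3744 mm.
Enclosure = 3744 + 1345 + 1327 = 6416 mm.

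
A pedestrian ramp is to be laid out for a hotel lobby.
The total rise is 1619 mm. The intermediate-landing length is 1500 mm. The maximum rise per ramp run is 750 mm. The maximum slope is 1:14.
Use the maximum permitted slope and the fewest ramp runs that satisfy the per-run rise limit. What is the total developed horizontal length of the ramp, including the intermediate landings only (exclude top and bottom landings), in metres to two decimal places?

25.67 m

1619 / 750 = 2.16, so 3 ramp runs are needed. That means 2 intermediate landings.
Ramp run (horizontal) at 1:14: 1619 × 14 = 22666 mm.
Intermediate landings: 2 × 1500 = 3000 mm.
Developed length = 22666 + 3000 = 25666 mm.
= 25.67 m.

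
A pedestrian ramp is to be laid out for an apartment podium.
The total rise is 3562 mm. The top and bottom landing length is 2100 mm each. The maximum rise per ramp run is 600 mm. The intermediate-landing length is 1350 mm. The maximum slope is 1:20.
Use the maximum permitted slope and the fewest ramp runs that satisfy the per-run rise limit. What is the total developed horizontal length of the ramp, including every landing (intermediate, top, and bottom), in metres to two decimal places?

At most 600 each: 3562/600 = 5.94, giving 6 ramp runs. That means 5 intermediate landings.
Ramp run (horizontal) at 1:20: 3562 × 20 = 71240 mm.
Intermediate landings: 5 × 1350 = 6750 mm.
Top and bottom landings: 2 × 2100 = 4200 mm.
Total = 71240 + 6750 + 4200 = 82190 mm.
= 82.19 m.

82.19 m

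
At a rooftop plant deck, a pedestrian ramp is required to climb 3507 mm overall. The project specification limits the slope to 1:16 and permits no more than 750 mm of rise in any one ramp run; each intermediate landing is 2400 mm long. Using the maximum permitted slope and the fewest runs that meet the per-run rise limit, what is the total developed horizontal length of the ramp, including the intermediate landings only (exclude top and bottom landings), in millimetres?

65712 mm

3507 / 750 = 4.68, so 5 ramp runs are needed. That means 4 intermediate landings.
Horizontal run for 3507 mm of rise at 1:16 is 3507 × 16 = 56112 mm.
Intermediate landings: 4 × 2400 = 9600 mm.
Developed length = 56112 + 9600 = 65712 mm.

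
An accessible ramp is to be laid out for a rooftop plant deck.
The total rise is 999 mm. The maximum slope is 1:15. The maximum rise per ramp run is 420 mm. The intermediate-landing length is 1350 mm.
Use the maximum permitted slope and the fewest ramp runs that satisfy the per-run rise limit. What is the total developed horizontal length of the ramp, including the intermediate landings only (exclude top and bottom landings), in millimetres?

999 / 420 = 2.38, so 3 ramp runs are needed. That means 2 intermediate landings.
Ramp run (horizontal) at 1:15: 999 × 15 = 14985 mm.
2 intermediate landings contribute 2 × 1350 = 2700 mm.
Total developed length = 14985 + 2700 = 17685 mm.

17685 mm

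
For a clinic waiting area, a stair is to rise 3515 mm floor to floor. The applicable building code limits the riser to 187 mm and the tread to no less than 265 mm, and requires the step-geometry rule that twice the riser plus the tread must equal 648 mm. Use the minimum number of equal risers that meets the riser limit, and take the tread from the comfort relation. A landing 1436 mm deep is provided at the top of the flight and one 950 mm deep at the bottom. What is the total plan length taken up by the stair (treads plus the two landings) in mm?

7390 mm

At most 187 each: 3515/187 = 18.80, giving 19 risers.
Riser R = 3515 / 19 = 185 mm, within the 187 mm limit.
T = 648 − 2·185 = 278 mm, which satisfies the 265 mm minimum.
Treads = 19 − 1 = 18; going = 18 × 278 = 5004 mm.
Add landings: 5004 + 1436 + 950 = 7390 mm.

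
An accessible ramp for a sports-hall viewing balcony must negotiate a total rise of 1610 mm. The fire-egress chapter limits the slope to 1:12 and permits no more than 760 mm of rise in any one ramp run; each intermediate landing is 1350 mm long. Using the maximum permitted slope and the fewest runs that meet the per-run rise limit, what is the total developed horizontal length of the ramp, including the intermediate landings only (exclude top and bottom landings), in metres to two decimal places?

22.02 m

At most 760 each: 1610/760 = 2.12, giving 3 ramp runs. That means 2 intermediate landings.
Horizontal run for 1610 mm of rise at 1:12 is 1610 × 12 = 19320 mm.
2 intermediate landings contribute 2 × 1350 = 2700 mm.
Total developed length = 19320 + 2700 = 22020 mm.
= 22.02 m.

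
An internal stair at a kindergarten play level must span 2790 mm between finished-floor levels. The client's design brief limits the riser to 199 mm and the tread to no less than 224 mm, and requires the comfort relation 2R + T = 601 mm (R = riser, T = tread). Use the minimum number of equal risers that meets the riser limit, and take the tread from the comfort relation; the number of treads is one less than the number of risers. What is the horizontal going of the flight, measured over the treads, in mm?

3206 mm

2790 / 199 = 14.020 → round up to 15 risers.
Riser R = 2790 / 15 = 186 mm, within the 199 mm limit.
From 2R + T = 601: T = 601 − 372 = 229 mm.
Going = (15 − 1) × 229 = 3206 mm.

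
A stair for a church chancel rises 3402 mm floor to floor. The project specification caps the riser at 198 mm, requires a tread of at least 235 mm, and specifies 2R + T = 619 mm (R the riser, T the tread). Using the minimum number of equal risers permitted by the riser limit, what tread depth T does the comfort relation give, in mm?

3402 / 198 = 17.182 → round up to 18 risers.
Each riser is 3402/18 = 189 mm (≤ 198 mm).
T = 619 − 2·189 = 241 mm, which satisfies the 235 mm minimum.

241 mm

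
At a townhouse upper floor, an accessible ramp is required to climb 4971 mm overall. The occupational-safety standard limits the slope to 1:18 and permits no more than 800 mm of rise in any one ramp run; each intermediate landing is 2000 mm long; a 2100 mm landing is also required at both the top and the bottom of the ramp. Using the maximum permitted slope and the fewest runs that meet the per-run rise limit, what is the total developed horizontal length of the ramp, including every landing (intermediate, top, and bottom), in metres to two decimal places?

4971 / 800 = 6.21, so 7 ramp runs are needed. That means 6 intermediate landings.
Horizontal run for 4971 mm of rise at 1:18 is 4971 × 18 = 89478 mm.
6 intermediate landings contribute 6 × 2000 = 12000 mm.
Top and bottom landings: 2 × 2100 = 4200 mm.
Total = 89478 + 12000 + 4200 = 105678 mm.
= 105.68 m.

105.68 m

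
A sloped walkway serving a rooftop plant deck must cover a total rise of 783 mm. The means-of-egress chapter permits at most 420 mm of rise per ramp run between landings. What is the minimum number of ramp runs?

2 runs

783 / 420 = 1.86, so 2 ramp runs are needed.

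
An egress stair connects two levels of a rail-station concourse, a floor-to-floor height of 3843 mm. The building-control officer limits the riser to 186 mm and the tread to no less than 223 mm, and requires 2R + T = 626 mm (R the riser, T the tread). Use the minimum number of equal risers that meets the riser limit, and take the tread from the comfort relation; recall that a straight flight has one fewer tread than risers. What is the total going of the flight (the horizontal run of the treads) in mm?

3843 / 186 = 20.66, so 21 risers are needed.
Riser R = 3843 / 21 = 183 mm, within the 186 mm limit.
From 2R + T = 626: T = 626 − 366 = 260 mm.
Treads = 21 − 1 = 20; going = 20 × 260 = 5200 mm.

5200 mm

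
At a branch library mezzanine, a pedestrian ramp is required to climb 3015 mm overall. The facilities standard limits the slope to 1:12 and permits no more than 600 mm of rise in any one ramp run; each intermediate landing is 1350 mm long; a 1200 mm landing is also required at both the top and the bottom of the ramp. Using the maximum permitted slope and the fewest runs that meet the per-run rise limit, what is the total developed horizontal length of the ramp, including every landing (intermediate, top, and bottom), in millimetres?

45330 mm

3015 / 600 = 5.03, so 6 ramp runs are needed. That means 5 intermediate landings.
Horizontal run for 3015 mm of rise at 1:12 is 3015 × 12 = 36180 mm.
Intermediate landings: 5 × 1350 = 6750 mm.
Top and bottom landings: 2 × 1200 = 2400 mm.
Total = 36180 + 6750 + 2400 = 45330 mm.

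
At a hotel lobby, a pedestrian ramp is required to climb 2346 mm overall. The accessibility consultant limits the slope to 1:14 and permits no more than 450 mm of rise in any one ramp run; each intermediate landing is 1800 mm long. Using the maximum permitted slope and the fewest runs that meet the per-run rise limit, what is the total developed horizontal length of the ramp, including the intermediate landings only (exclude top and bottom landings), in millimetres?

41844 mm

2346 / 450 = 5.21, so 6 ramp runs are needed. That means 5 intermediate landings.
Horizontal run for 2346 mm of rise at 1:14 is 2346 × 14 = 32844 mm.
Intermediate landings: 5 × 1800 = 9000 mm.
Total developed length = 32844 + 9000 = 41844 mm.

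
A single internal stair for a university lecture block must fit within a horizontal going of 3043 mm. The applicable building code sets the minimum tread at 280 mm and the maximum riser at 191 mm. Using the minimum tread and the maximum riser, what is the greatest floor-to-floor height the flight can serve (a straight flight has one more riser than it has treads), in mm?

2101 mm

3043 / 280 = 10.87, so 10 treads fit.
Risers = treads + 1 = 11.
Maximum height = 11 × 191 = 2101 mm.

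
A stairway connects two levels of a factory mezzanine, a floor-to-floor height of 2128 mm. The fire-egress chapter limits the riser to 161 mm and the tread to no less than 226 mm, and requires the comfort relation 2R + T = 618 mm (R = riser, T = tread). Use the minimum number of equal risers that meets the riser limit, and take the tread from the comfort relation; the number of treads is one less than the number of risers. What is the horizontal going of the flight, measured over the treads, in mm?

⌈2128/161⌉ = 14 risers.
Riser R = 2128 / 14 = 152 mm, within the 161 mm limit.
From 2R + T = 618: T = 618 − 304 = 314 mm.
14 risers give 13 treads; going = 13 × 314 = 4082 mm.

4082 mm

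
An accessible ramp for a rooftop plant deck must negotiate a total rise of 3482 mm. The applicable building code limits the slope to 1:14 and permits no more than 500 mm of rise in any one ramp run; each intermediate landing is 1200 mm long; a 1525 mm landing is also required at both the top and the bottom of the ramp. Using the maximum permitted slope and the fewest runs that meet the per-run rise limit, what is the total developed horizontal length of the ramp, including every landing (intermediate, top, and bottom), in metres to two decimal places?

⌈3482/500⌉ = 7 ramp runs. That means 6 intermediate landings.
Ramp run (horizontal) at 1:14: 3482 × 14 = 48748 mm.
6 intermediate landings contribute 6 × 1200 = 7200 mm.
Top and bottom landings: 2 × 1525 = 3050 mm.
Total = 48748 + 7200 + 3050 = 58998 mm.
= 59.00 m.

59.00 m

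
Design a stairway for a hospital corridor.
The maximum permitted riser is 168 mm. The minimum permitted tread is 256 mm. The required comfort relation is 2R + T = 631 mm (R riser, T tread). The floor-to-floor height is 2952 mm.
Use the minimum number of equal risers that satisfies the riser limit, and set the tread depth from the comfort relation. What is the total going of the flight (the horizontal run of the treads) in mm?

At most 168 each: 2952/168 = 17.57, giving 18 risers.
R = 2952 ÷ 18 = 164 mm.
From 2R + T = 631: T = 631 − 328 = 303 mm.
Treads = 18 − 1 = 17; going = 17 × 303 = 5151 mm.

5151 mm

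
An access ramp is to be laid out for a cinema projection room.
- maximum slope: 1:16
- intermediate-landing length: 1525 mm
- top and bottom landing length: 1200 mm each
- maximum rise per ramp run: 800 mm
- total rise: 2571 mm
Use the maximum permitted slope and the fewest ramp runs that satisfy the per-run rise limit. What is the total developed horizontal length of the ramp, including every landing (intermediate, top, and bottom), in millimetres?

48111 mm

2571 / 800 = 3.214 → round up to 4 ramp runs. That means 3 intermediate landings.
Ramp run (horizontal) at 1:16: 2571 × 16 = 41136 mm.
3 intermediate landings contribute 3 × 1525 = 4575 mm.
Top and bottom landings: 2 × 1200 = 2400 mm.
Total = 41136 + 4575 + 2400 = 48111 mm.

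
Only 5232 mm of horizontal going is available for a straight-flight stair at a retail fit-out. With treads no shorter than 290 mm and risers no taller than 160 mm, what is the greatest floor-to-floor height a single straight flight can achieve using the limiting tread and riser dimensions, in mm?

3040 mm

5232 / 290 = 18.04, so 18 treads fit.
Risers = treads + 1 = 19.
Maximum height = 19 × 160 = 3040 mm.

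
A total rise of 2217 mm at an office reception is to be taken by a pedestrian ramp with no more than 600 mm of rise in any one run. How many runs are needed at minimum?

4 runs

⌈2217/600⌉ = 4 ramp runs.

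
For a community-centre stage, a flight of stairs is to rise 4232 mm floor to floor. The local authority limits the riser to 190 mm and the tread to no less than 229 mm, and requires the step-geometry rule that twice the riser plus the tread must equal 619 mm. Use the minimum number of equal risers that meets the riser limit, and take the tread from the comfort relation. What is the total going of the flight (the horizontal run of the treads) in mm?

4232 / 190 = 22.27, so 23 risers are needed.
Riser R = 4232 / 23 = 184 mm, within the 190 mm limit.
Tread T = 619 − 2 × 184 = 251 mm (≥ 229 mm).
Going = (23 − 1) × 251 = 5522 mm.

5522 mm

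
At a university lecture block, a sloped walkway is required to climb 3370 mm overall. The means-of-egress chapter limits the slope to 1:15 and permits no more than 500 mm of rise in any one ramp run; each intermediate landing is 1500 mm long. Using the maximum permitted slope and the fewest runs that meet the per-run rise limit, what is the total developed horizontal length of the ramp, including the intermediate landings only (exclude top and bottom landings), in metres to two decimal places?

59.55 m

3370 / 500 = 6.74, so 7 ramp runs are needed. That means 6 intermediate landings.
Horizontal run for 3370 mm of rise at 1:15 is 3370 × 15 = 50550 mm.
6 intermediate landings contribute 6 × 1500 = 9000 mm.
Developed length = 50550 + 9000 = 59550 mm.
= 59.55 m.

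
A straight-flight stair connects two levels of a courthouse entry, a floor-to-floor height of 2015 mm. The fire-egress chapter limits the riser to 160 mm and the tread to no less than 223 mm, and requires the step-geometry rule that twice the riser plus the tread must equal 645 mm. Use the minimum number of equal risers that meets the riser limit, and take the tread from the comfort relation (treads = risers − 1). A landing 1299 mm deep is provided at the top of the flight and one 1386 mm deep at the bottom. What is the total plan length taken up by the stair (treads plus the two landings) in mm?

6705 mm

2015 / 160 = 12.59, so 13 risers are needed.
R = 2015 ÷ 13 = 155 mm.
Tread T = 645 − 2 × 155 = 335 mm (≥ 223 mm).
13 risers give 12 treads; going = 12 × 335 = 4020 mm.
Add landings: 4020 + 1299 + 1386 = 6705 mm.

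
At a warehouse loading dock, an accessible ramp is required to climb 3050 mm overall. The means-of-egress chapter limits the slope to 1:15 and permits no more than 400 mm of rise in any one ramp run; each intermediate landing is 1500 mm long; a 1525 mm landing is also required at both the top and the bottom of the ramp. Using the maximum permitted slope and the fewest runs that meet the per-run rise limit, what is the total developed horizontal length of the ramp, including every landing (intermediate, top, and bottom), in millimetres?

3050 / 400 = 7.62, so 8 ramp runs are needed. That means 7 intermediate landings.
Ramp run (horizontal) at 1:15: 3050 × 15 = 45750 mm.
7 intermediate landings contribute 7 × 1500 = 10500 mm.
Top and bottom landings: 2 × 1525 = 3050 mm.
Total = 45750 + 10500 + 3050 = 59300 mm.

59300 mm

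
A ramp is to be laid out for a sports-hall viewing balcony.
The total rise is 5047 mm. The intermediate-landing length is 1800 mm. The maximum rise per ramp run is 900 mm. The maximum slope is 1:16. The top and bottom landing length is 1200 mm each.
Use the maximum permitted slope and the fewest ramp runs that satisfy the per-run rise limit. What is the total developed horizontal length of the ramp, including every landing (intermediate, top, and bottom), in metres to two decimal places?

⌈5047/900⌉ = 6 ramp runs. That means 5 intermediate landings.
Horizontal run for 5047 mm of rise at 1:16 is 5047 × 16 = 80752 mm.
5 intermediate landings contribute 5 × 1800 = 9000 mm.
Top and bottom landings: 2 × 1200 = 2400 mm.
Total = 80752 + 9000 + 2400 = 92152 mm.
= 92.15 m.

92.15 m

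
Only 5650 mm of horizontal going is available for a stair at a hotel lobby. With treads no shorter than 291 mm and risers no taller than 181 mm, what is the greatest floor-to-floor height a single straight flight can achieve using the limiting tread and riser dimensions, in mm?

3620 mm

5650 / 291 = 19.42, so 19 treads fit.
Risers = treads + 1 = 20.
Maximum height = 20 × 181 = 3620 mm.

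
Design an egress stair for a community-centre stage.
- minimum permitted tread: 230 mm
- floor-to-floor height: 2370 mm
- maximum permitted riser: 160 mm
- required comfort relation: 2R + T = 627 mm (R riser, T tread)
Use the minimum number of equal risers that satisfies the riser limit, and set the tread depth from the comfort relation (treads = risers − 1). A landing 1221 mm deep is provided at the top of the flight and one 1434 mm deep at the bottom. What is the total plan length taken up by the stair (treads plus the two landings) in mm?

2370 / 160 = 14.812 → round up to 15 risers.
Each riser is 2370/15 = 158 mm (≤ 160 mm).
Tread T = 627 − 2 × 158 = 311 mm (≥ 230 mm).
Treads = 15 − 1 = 14; going = 14 × 311 = 4354 mm.
Enclosure = 4354 + 1221 + 1434 = 7009 mm.

7009 mm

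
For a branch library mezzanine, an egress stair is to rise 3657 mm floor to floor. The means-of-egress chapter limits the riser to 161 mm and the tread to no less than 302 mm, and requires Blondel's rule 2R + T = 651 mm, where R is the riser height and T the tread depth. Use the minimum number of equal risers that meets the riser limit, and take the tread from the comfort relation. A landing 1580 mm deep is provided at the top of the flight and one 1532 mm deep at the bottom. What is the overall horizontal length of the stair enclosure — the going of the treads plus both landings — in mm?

10438 mm

⌈3657/161⌉ = 23 risers.
Riser R = 3657 / 23 = 159 mm, within the 161 mm limit.
T = 651 − 2·159 = 333 mm, which satisfies the 302 mm minimum.
Treads = 23 − 1 = 22; going = 22 × 333 = 7326 mm.
Add landings: 7326 + 1580 + 1532 = 10438 mm.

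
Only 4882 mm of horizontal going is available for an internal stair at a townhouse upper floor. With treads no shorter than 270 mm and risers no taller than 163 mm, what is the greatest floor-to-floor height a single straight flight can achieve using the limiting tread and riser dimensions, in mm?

4882 / 270 = 18.08, so 18 treads fit.
Risers = treads + 1 = 19.
Maximum height = 19 × 163 = 3097 mm.

3097 mm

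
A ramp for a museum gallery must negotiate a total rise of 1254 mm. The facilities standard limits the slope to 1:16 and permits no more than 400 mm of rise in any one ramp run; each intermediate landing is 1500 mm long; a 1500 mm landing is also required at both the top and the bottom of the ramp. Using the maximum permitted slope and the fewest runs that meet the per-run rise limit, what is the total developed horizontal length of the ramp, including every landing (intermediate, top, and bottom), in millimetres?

1254 / 400 = 3.13, so 4 ramp runs are needed. That means 3 intermediate landings.
Ramp run (horizontal) at 1:16: 1254 × 16 = 20064 mm.
Intermediate landings: 3 × 1500 = 4500 mm.
Top and bottom landings: 2 × 1500 = 3000 mm.
Total = 20064 + 4500 + 3000 = 27564 mm.

27564 mm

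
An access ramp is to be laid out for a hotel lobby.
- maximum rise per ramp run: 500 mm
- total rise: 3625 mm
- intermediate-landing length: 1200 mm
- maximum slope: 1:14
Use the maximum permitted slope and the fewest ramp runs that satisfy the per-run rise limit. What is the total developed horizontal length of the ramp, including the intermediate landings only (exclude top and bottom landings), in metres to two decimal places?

3625 / 500 = 7.250 → round up to 8 ramp runs. That means 7 intermediate landings.
Ramp run (horizontal) at 1:14: 3625 × 14 = 50750 mm.
Intermediate landings: 7 × 1200 = 8400 mm.
Total developed length = 50750 + 8400 = 59150 mm.
= 59.15 m.

59.15 m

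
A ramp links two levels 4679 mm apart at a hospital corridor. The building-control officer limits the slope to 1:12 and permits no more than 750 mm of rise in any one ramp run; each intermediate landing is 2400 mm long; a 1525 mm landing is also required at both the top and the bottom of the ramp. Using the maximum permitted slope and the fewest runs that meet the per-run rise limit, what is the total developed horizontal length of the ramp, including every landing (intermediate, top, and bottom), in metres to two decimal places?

4679 / 750 = 6.24, so 7 ramp runs are needed. That means 6 intermediate landings.
Ramp run (horizontal) at 1:12: 4679 × 12 = 56148 mm.
6 intermediate landings contribute 6 × 2400 = 14400 mm.
Top and bottom landings: 2 × 1525 = 3050 mm.
Total = 56148 + 14400 + 3050 = 73598 mm.
= 73.60 m.

73.60 m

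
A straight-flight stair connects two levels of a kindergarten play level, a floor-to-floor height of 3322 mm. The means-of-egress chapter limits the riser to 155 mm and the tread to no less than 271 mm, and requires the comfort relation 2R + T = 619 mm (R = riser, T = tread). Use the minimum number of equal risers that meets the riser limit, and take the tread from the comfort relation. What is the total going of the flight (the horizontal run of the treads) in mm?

6657 mm

⌈3322/155⌉ = 22 risers.
Each riser is 3322/22 = 151 mm (≤ 155 mm).
Tread T = 619 − 2 × 151 = 317 mm (≥ 271 mm).
22 risers give 21 treads; going = 21 × 317 = 6657 mm.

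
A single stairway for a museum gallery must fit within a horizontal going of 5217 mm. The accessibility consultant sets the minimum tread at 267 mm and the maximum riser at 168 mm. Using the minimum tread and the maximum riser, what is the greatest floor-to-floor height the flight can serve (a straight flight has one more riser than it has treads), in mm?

5217 / 267 = 19.54, so 19 treads fit.
Risers = treads + 1 = 20.
Maximum height = 20 × 168 = 3360 mm.

3360 mm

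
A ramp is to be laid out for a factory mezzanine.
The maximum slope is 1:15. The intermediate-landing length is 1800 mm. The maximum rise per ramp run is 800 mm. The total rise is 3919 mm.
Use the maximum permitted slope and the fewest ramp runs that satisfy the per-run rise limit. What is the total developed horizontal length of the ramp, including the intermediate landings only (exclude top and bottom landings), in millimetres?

3919 / 800 = 4.899 → round up to 5 ramp runs. That means 4 intermediate landings.
Ramp run (horizontal) at 1:15: 3919 × 15 = 58785 mm.
4 intermediate landings contribute 4 × 1800 = 7200 mm.
Total developed length = 58785 + 7200 = 65985 mm.

65985 mm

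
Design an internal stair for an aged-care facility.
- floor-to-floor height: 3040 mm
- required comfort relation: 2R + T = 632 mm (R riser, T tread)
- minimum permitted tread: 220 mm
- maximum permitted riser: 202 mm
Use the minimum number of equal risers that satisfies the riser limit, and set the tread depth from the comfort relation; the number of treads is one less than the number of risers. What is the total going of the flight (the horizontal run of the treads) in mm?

3780 mm

⌈3040/202⌉ = 16 risers.
Each riser is 3040/16 = 190 mm (≤ 202 mm).
Tread T = 632 − 2 × 190 = 252 mm (≥ 220 mm).
Going = (16 − 1) × 252 = 3780 mm.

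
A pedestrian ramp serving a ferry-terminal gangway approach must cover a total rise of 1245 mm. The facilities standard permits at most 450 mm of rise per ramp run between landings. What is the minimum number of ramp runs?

3 runs

At most 450 each: 1245/450 = 2.77, giving 3 ramp runs.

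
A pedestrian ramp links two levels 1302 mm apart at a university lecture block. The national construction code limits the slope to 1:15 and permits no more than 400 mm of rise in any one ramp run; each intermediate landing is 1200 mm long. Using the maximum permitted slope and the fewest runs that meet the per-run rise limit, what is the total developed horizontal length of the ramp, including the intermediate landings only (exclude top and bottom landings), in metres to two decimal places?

1302 / 400 = 3.25, so 4 ramp runs are needed. That means 3 intermediate landings.
Horizontal run for 1302 mm of rise at 1:15 is 1302 × 15 = 19530 mm.
3 intermediate landings contribute 3 × 1200 = 3600 mm.
Total developed length = 19530 + 3600 = 23130 mm.
= 23.13 m.

23.13 m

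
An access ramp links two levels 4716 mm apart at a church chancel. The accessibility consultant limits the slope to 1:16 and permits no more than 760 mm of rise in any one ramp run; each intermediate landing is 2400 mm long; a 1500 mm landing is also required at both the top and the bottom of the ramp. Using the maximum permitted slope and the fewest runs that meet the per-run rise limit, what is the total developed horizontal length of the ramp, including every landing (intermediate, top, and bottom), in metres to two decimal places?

92.86 m

⌈4716/760⌉ = 7 ramp runs. That means 6 intermediate landings.
Horizontal run for 4716 mm of rise at 1:16 is 4716 × 16 = 75456 mm.
Intermediate landings: 6 × 2400 = 14400 mm.
Top and bottom landings: 2 × 1500 = 3000 mm.
Total = 75456 + 14400 + 3000 = 92856 mm.
= 92.86 m.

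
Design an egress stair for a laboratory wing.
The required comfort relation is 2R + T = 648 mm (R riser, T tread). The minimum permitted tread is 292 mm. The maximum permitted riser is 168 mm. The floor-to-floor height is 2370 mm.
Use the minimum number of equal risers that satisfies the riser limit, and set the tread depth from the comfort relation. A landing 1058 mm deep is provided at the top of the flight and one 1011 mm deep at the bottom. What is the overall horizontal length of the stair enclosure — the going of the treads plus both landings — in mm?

At most 168 each: 2370/168 = 14.11, giving 15 risers.
Riser R = 2370 / 15 = 158 mm, within the 168 mm limit.
T = 648 − 2·158 = 332 mm, which satisfies the 292 mm minimum.
Treads = 15 − 1 = 14; going = 14 × 332 = 4648 mm.
Add landings: 4648 + 1058 + 1011 = 6717 mm.

6717 mm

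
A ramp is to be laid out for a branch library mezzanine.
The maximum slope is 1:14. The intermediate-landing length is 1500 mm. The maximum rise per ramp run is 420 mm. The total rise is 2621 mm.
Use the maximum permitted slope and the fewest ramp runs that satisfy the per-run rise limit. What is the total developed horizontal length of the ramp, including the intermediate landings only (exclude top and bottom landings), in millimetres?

At most 420 each: 2621/420 = 6.24, giving 7 ramp runs. That means 6 intermediate landings.
Horizontal run for 2621 mm of rise at 1:14 is 2621 × 14 = 36694 mm.
6 intermediate landings contribute 6 × 1500 = 9000 mm.
Developed length = 36694 + 9000 = 45694 mm.

45694 mm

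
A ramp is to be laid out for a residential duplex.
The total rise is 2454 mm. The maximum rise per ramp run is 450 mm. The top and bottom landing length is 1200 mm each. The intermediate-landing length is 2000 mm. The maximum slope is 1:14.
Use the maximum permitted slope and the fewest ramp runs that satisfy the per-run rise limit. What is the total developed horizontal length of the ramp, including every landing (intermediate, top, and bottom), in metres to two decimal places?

46.76 m

2454 / 450 = 5.45, so 6 ramp runs are needed. That means 5 intermediate landings.
Horizontal run for 2454 mm of rise at 1:14 is 2454 × 14 = 34356 mm.
5 intermediate landings contribute 5 × 2000 = 10000 mm.
Top and bottom landings: 2 × 1200 = 2400 mm.
Total = 34356 + 10000 + 2400 = 46756 mm.
= 46.76 m.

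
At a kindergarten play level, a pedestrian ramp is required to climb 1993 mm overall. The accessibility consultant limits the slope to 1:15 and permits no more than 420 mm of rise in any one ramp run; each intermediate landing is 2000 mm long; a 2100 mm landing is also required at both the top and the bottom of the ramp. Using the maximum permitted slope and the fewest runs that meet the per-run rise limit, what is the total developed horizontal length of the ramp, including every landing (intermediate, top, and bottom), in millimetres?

42095 mm

1993 / 420 = 4.75, so 5 ramp runs are needed. That means 4 intermediate landings.
Ramp run (horizontal) at 1:15: 1993 × 15 = 29895 mm.
4 intermediate landings contribute 4 × 2000 = 8000 mm.
Top and bottom landings: 2 × 2100 = 4200 mm.
Total = 29895 + 8000 + 4200 = 42095 mm.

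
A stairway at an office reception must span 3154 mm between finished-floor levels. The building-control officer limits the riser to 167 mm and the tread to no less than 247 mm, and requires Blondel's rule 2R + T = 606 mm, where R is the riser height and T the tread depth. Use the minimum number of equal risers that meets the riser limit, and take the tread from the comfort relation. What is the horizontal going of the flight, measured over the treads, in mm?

4932 mm

3154 / 167 = 18.89, so 19 risers are needed.
R = 3154 ÷ 19 = 166 mm.
From 2R + T = 606: T = 606 − 332 = 274 mm.
Going = (19 − 1) × 274 = 4932 mm.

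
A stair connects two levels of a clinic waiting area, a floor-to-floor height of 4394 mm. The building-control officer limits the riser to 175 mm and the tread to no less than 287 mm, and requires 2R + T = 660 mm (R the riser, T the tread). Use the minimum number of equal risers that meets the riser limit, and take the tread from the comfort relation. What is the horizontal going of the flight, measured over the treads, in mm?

⌈4394/175⌉ = 26 risers.
Each riser is 4394/26 = 169 mm (≤ 175 mm).
From 2R + T = 660: T = 660 − 338 = 322 mm.
Treads = 26 − 1 = 25; going = 25 × 322 = 8050 mm.

8050 mm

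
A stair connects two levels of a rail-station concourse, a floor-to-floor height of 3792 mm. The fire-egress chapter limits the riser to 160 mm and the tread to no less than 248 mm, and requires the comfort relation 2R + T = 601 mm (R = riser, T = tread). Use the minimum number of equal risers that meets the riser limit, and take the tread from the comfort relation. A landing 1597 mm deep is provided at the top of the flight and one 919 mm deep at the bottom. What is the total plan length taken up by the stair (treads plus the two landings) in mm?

9071 mm

⌈3792/160⌉ = 24 risers.
Each riser is 3792/24 = 158 mm (≤ 160 mm).
Tread T = 601 − 2 × 158 = 285 mm (≥ 248 mm).
Going = (24 − 1) × 285 = 6555 mm.
Add landings: 6555 + 1597 + 919 = 9071 mm.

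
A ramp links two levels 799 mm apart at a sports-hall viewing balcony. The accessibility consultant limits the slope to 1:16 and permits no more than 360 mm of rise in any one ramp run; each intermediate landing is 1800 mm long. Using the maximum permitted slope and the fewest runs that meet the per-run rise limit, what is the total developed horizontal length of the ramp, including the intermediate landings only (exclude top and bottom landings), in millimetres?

⌈799/360⌉ = 3 ramp runs. That means 2 intermediate landings.
Horizontal run for 799 mm of rise at 1:16 is 799 × 16 = 12784 mm.
Intermediate landings: 2 × 1800 = 3600 mm.
Developed length = 12784 + 3600 = 16384 mm.

16384 mm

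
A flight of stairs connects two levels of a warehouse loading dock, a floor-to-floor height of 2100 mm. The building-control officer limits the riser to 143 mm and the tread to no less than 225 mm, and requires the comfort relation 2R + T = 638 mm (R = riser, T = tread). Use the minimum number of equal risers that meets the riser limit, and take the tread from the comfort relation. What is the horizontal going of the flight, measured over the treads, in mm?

5012 mm

At most 143 each: 2100/143 = 14.69, giving 15 risers.
Riser R = 2100 / 15 = 140 mm, within the 143 mm limit.
T = 638 − 2·140 = 358 mm, which satisfies the 225 mm minimum.
15 risers give 14 treads; going = 14 × 358 = 5012 mm.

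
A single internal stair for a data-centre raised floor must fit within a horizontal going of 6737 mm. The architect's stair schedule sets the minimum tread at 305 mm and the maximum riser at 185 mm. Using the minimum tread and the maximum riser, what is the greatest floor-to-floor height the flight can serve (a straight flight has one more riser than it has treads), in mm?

4255 mm

Treads that fit: ⌊6737 / 305⌋ = 22.
Risers = treads + 1 = 23.
Maximum height = 23 × 185 = 4255 mm.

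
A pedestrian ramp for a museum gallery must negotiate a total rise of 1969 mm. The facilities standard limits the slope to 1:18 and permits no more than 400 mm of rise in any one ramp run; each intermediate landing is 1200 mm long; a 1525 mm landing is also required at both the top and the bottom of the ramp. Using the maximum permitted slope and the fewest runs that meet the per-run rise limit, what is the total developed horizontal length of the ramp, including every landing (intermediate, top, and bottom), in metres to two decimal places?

43.29 m

⌈1969/400⌉ = 5 ramp runs. That means 4 intermediate landings.
Ramp run (horizontal) at 1:18: 1969 × 18 = 35442 mm.
4 intermediate landings contribute 4 × 1200 = 4800 mm.
Top and bottom landings: 2 × 1525 = 3050 mm.
Total = 35442 + 4800 + 3050 = 43292 mm.
= 43.29 m.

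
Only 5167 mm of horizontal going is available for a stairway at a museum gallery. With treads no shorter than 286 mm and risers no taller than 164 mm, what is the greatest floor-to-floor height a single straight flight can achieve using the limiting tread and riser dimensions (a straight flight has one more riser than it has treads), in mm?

5167 / 286 = 18.07, so 18 treads fit.
Risers = treads + 1 = 19.
Maximum height = 19 × 164 = 3116 mm.

3116 mm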